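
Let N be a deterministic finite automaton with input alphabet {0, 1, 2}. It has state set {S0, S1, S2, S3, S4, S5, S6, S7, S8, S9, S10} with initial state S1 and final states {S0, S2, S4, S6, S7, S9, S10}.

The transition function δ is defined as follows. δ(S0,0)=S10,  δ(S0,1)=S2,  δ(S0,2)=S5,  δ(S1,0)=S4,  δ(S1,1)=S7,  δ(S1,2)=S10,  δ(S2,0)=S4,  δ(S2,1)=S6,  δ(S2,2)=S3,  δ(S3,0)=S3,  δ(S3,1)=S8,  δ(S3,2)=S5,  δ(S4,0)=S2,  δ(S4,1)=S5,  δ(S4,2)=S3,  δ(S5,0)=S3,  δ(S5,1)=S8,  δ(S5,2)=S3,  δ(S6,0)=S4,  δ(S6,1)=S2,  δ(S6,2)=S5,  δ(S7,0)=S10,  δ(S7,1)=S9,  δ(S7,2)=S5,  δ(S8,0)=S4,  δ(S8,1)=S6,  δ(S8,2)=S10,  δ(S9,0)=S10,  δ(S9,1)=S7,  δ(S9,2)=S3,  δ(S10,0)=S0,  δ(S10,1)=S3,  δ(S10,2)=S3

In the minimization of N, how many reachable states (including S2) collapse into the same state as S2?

Every state is reachable, so we keep all 11.
Initial partition by acceptance: {S0,S2,S4,S6,S7,S9,S10} | {S1,S3,S5,S8}.
Split {S0,S2,S4,S6,S7,S9,S10} by δ(·,1) → {S0,S2,S6,S7,S9} and {S4,S10}.
Split {S1,S3,S5,S8} by δ(·,0) → {S1,S8} and {S3,S5}.
Stable partition: {S0,S2,S6,S7,S9} | {S1,S8} | {S4,S10} | {S3,S5} — 4 equivalence classes.
The equivalence class containing S2 is {S0,S2,S6,S7,S9}, of size 5.

5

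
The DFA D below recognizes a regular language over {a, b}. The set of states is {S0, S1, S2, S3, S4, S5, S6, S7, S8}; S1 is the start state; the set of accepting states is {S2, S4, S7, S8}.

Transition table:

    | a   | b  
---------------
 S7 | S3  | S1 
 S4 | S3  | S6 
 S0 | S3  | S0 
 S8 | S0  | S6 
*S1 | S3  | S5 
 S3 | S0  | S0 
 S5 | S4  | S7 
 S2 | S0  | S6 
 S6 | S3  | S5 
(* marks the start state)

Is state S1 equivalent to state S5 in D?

Reachable states from the start: {S0,S1,S3,S4,S5,S6,S7}. Unreachable: {S2,S8} — drop them.
P0 = {S4,S7} | {S0,S1,S3,S5,S6}.
Refine {S0,S1,S3,S5,S6} on symbol a: members go to different blocks, giving {S0,S1,S3,S6} and {S5}.
On input b, block {S0,S1,S3,S6} splits into {S0,S3} and {S1,S6}.
The partition is now stable with 4 blocks: {S4,S7} | {S0,S3} | {S5} | {S1,S6}.
S1 and S5 end up in different blocks, so they are distinguishable. For instance, the string 'a' is accepted from only S5.

No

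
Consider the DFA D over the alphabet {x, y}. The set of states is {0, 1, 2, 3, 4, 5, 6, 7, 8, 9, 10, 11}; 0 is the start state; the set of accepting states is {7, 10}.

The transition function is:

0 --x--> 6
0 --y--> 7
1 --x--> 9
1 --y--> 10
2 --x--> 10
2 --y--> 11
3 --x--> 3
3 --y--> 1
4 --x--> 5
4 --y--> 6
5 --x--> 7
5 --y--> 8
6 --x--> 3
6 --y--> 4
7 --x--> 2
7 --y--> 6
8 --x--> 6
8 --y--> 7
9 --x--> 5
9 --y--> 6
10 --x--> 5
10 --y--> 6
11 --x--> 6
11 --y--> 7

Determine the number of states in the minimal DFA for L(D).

Start with accepting vs non-accepting: {7,10} | {0,1,2,3,4,5,6,8,9,11}.
Refine {0,1,2,3,4,5,6,8,9,11} on symbol x: members go to different blocks, giving {0,1,3,4,6,8,9,11} and {2,5}.
Split {0,1,3,4,6,8,9,11} by δ(·,x) → {0,1,3,6,8,11} and {4,9}.
Split {0,1,3,6,8,11} by δ(·,x) → {0,3,6,8,11} and {1}.
Refine {0,3,6,8,11} on symbol y: members go to different blocks, giving {0,8,11} and {3} and {6}.
The partition is now stable with 7 blocks: {7,10} | {0,8,11} | {2,5} | {4,9} | {1} | {3} | {6}.

7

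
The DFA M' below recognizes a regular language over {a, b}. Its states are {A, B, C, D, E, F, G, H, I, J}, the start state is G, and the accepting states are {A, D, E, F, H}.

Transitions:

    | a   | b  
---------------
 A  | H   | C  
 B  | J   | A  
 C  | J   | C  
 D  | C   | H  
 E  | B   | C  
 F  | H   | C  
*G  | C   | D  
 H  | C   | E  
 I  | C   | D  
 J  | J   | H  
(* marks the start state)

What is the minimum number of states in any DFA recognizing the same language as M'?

First remove the unreachable states {F,I}; 8 states remain.
Initial partition by acceptance: {A,D,E,H} | {B,C,G,J}.
Refine {A,D,E,H} on symbol a: members go to different blocks, giving {D,E,H} and {A}.
Split {D,E,H} by δ(·,b) → {D,H} and {E}.
Refine {D,H} on symbol b: members go to different blocks, giving {D} and {H}.
Refine {B,C,G,J} on symbol b: members go to different blocks, giving {B} and {C} and {G} and {J}.
Stable partition: {D} | {B} | {A} | {E} | {H} | {C} | {G} | {J} — 8 equivalence classes.

8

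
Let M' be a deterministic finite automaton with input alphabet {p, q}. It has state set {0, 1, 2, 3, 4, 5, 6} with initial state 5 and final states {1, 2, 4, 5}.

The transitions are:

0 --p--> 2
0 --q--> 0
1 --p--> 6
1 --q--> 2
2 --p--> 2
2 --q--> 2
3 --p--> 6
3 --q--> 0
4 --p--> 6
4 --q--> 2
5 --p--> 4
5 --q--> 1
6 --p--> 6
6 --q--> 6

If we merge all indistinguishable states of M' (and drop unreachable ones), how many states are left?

4

First remove the unreachable states {0,3}; 5 states remain.
P0 = {1,2,4,5} | {6}.
Split {1,2,4,5} by δ(·,p) → {1,4} and {2,5}.
Refine {2,5} on symbol p: members go to different blocks, giving {2} and {5}.
The partition is now stable with 4 blocks: {1,4} | {6} | {2} | {5}.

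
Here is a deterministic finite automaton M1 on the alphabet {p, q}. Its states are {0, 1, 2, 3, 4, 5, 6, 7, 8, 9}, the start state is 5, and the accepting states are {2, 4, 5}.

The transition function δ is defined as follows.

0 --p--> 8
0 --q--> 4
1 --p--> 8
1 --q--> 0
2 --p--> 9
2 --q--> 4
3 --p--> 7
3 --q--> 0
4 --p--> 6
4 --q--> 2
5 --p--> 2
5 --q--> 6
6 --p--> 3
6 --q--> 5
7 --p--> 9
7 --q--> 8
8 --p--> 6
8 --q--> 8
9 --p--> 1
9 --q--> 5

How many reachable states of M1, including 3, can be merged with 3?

2

Start with accepting vs non-accepting: {2,4,5} | {0,1,3,6,7,8,9}.
Refine {2,4,5} on symbol p: members go to different blocks, giving {2,4} and {5}.
On input q, block {0,1,3,6,7,8,9} splits into {1,3,7,8} and {6,9} and {0}.
Split {1,3,7,8} by δ(·,p) → {1,3} and {7,8}.
Stable partition: {2,4} | {1,3} | {5} | {6,9} | {0} | {7,8} — 6 equivalence classes.
State 3 belongs to the block {1,3}, which has 2 states.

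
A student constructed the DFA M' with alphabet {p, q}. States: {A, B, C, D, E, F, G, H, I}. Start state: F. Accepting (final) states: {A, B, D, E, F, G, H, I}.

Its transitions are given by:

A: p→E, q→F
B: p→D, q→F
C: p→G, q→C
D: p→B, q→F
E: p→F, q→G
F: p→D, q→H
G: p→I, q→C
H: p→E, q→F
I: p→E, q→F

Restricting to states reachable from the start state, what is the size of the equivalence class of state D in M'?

2

States {A} cannot be reached from the start state, so discard them.
Start with accepting vs non-accepting: {B,D,E,F,G,H,I} | {C}.
On input q, block {B,D,E,F,G,H,I} splits into {B,D,E,F,H,I} and {G}.
On input q, block {B,D,E,F,H,I} splits into {B,D,F,H,I} and {E}.
Split {B,D,F,H,I} by δ(·,p) → {B,D,F} and {H,I}.
Split {B,D,F} by δ(·,q) → {B,D} and {F}.
No further refinement is possible. Final partition (6 blocks): {B,D} | {C} | {G} | {E} | {H,I} | {F}.
State D belongs to the block {B,D}, which has 2 states.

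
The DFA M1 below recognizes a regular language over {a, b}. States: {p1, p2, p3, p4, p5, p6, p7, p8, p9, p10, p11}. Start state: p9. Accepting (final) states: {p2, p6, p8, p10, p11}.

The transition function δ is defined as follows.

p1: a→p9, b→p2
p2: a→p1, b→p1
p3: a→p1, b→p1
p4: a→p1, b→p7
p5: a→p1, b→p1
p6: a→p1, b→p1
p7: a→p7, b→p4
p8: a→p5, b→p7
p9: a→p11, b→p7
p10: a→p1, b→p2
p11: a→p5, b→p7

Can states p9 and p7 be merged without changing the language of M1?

No

States {p3,p6,p8,p10} cannot be reached from the start state, so discard them.
Initial partition by acceptance: {p2,p11} | {p1,p4,p5,p7,p9}.
Split {p1,p4,p5,p7,p9} by δ(·,a) → {p1,p4,p5,p7} and {p9}.
Split {p1,p4,p5,p7} by δ(·,a) → {p4,p5,p7} and {p1}.
Split {p2,p11} by δ(·,a) → {p2} and {p11}.
Refine {p4,p5,p7} on symbol a: members go to different blocks, giving {p4,p5} and {p7}.
Refine {p4,p5} on symbol b: members go to different blocks, giving {p4} and {p5}.
No further refinement is possible. Final partition (7 blocks): {p2} | {p4} | {p9} | {p1} | {p11} | {p7} | {p5}.
p9 and p7 end up in different blocks, so they are distinguishable. For instance, the string 'a' is accepted from only p9.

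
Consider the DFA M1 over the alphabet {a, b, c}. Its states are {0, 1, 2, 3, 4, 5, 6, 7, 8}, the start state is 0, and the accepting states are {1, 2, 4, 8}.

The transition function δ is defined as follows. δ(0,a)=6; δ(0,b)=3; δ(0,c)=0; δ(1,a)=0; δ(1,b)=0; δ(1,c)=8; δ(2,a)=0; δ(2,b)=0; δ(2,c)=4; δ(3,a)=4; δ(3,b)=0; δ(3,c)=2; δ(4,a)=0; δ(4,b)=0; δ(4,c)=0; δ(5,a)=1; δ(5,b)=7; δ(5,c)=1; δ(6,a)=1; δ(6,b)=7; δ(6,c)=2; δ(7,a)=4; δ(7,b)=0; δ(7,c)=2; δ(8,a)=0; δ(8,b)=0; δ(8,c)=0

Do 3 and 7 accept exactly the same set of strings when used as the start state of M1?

First remove the unreachable states {5}; 8 states remain.
Initial partition by acceptance: {1,2,4,8} | {0,3,6,7}.
On input c, block {1,2,4,8} splits into {1,2} and {4,8}.
On input a, block {0,3,6,7} splits into {3,7} and {0} and {6}.
Stable partition: {1,2} | {3,7} | {4,8} | {0} | {6} — 5 equivalence classes.
3 and 7 lie in the same block of the stable partition, so they are equivalent — no string distinguishes them.

Yes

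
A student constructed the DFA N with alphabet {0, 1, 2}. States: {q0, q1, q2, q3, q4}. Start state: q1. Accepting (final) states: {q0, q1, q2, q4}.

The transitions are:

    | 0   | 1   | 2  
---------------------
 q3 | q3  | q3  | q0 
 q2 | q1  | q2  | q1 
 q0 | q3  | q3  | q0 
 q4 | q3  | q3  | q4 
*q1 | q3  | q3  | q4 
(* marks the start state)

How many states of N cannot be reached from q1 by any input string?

1

Starting at q1 and following transitions, the reachable set is {q0, q1, q3, q4}. That leaves q2 unreachable — 1 in total.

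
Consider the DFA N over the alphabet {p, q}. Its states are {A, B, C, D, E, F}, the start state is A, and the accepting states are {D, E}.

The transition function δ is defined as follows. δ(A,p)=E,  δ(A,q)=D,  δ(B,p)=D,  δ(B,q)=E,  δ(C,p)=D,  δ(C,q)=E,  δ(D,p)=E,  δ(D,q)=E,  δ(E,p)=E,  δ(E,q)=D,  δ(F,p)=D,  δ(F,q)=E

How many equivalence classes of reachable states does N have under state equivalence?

2

First remove the unreachable states {B,C,F}; 3 states remain.
Initial partition by acceptance: {D,E} | {A}.
The partition is now stable with 2 blocks: {D,E} | {A}.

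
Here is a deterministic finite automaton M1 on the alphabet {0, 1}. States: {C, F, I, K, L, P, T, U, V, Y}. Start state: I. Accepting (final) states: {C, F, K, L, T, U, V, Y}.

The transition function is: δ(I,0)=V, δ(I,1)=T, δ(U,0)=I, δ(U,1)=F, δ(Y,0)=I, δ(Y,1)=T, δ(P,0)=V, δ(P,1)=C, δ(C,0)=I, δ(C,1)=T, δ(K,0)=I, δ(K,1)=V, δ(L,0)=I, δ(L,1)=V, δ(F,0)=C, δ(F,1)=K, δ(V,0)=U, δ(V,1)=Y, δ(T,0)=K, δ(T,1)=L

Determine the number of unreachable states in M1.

BFS from I reaches {C, F, I, K, L, T, U, V, Y}; the 1 state(s) P are never visited.

1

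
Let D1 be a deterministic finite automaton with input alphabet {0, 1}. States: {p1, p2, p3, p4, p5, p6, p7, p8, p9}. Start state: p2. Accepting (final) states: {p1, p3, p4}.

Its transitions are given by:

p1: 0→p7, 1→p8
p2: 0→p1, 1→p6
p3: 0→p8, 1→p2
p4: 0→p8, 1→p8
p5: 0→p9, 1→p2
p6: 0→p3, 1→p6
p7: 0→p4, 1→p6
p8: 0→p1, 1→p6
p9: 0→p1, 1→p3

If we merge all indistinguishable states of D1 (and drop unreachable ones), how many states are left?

2

First remove the unreachable states {p5,p9}; 7 states remain.
P0 = {p1,p3,p4} | {p2,p6,p7,p8}.
No further refinement is possible. Final partition (2 blocks): {p1,p3,p4} | {p2,p6,p7,p8}.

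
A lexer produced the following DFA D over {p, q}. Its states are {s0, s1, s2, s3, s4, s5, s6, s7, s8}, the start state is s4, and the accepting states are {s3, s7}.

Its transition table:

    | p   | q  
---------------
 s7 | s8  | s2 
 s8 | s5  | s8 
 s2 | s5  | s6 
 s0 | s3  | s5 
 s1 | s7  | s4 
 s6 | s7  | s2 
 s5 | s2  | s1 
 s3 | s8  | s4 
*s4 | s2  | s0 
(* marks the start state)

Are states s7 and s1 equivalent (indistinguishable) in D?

No

P0 = {s3,s7} | {s0,s1,s2,s4,s5,s6,s8}.
Split {s0,s1,s2,s4,s5,s6,s8} by δ(·,p) → {s2,s4,s5,s8} and {s0,s1,s6}.
On input q, block {s2,s4,s5,s8} splits into {s2,s4,s5} and {s8}.
Stable partition: {s3,s7} | {s2,s4,s5} | {s0,s1,s6} | {s8} — 4 equivalence classes.
s7 and s1 end up in different blocks, so they are distinguishable. For instance, the string 'ε' is accepted from only s7.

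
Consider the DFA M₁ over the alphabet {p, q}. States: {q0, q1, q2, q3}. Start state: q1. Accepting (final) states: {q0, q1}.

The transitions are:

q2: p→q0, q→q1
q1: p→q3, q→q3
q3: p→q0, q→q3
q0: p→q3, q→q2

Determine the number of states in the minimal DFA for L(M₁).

4

Initial partition by acceptance: {q0,q1} | {q2,q3}.
Split {q2,q3} by δ(·,q) → {q2} and {q3}.
On input q, block {q0,q1} splits into {q0} and {q1}.
The partition is now stable with 4 blocks: {q0} | {q2} | {q3} | {q1}.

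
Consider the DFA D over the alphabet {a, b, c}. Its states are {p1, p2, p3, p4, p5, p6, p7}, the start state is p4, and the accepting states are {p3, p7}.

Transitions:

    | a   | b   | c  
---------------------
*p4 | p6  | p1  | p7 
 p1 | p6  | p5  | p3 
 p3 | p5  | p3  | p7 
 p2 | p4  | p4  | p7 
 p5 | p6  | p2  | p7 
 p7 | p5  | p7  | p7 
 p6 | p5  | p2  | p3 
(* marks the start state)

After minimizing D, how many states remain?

2

All states are reachable from the start state.
Initial partition by acceptance: {p3,p7} | {p1,p2,p4,p5,p6}.
Stable partition: {p3,p7} | {p1,p2,p4,p5,p6} — 2 equivalence classes.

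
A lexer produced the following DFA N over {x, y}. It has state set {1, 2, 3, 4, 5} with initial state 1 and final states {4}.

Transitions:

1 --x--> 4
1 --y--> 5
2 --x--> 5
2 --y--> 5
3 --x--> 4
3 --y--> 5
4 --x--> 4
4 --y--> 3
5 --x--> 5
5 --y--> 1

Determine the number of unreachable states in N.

Starting at 1 and following transitions, the reachable set is {1, 3, 4, 5}. That leaves 2 unreachable — 1 in total.

1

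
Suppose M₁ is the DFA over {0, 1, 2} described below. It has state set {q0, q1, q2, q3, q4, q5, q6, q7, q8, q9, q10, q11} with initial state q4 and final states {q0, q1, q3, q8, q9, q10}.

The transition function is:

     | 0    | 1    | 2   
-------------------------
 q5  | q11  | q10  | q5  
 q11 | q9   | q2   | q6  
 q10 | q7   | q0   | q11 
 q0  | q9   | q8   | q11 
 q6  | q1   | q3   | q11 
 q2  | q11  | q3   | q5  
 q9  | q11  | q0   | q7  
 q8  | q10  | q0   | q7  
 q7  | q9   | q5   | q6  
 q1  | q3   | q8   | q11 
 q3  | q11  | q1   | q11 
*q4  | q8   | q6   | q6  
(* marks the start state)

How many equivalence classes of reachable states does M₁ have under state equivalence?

6

All states are reachable from the start state.
Start with accepting vs non-accepting: {q0,q1,q3,q8,q9,q10} | {q2,q4,q5,q6,q7,q11}.
On input 0, block {q0,q1,q3,q8,q9,q10} splits into {q0,q1,q8} and {q3,q9,q10}.
Split {q2,q4,q5,q6,q7,q11} by δ(·,0) → {q2,q5} and {q4,q6} and {q7,q11}.
Refine {q4,q6} on symbol 1: members go to different blocks, giving {q4} and {q6}.
No further refinement is possible. Final partition (6 blocks): {q0,q1,q8} | {q2,q5} | {q3,q9,q10} | {q4} | {q7,q11} | {q6}.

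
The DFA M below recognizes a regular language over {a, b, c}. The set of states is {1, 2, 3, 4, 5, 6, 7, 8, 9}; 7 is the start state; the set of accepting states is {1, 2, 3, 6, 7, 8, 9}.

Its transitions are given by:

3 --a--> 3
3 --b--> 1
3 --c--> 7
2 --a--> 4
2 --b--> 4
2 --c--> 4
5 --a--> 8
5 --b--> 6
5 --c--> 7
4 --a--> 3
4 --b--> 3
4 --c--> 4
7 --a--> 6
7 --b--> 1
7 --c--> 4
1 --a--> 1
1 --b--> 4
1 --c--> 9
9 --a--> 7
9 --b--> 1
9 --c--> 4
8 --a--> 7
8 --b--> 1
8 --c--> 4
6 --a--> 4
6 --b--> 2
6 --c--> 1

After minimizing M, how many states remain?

7

Reachable states from the start: {1,2,3,4,6,7,9}. Unreachable: {5,8} — drop them.
Start with accepting vs non-accepting: {1,2,3,6,7,9} | {4}.
Split {1,2,3,6,7,9} by δ(·,a) → {1,3,7,9} and {2,6}.
Split {1,3,7,9} by δ(·,a) → {1,3,9} and {7}.
On input a, block {1,3,9} splits into {1,3} and {9}.
Split {1,3} by δ(·,b) → {1} and {3}.
Refine {2,6} on symbol b: members go to different blocks, giving {2} and {6}.
Stable partition: {1} | {4} | {2} | {7} | {9} | {3} | {6} — 7 equivalence classes.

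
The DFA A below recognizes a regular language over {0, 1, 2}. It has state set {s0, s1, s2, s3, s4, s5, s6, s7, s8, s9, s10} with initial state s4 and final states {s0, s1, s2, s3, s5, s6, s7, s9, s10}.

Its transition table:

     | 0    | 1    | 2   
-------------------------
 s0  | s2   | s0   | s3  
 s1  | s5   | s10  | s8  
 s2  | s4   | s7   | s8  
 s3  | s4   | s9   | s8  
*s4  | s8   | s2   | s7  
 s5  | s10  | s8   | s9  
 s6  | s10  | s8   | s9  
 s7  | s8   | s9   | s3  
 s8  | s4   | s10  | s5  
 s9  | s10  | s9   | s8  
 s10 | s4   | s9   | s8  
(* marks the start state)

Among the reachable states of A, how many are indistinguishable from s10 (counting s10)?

States {s0,s1,s6} cannot be reached from the start state, so discard them.
Initial partition by acceptance: {s2,s3,s5,s7,s9,s10} | {s4,s8}.
Refine {s2,s3,s5,s7,s9,s10} on symbol 0: members go to different blocks, giving {s2,s3,s7,s10} and {s5,s9}.
On input 1, block {s2,s3,s7,s10} splits into {s3,s7,s10} and {s2}.
On input 2, block {s3,s7,s10} splits into {s3,s10} and {s7}.
On input 1, block {s4,s8} splits into {s4} and {s8}.
On input 1, block {s5,s9} splits into {s5} and {s9}.
Stable partition: {s3,s10} | {s4} | {s5} | {s2} | {s7} | {s8} | {s9} — 7 equivalence classes.
State s10 belongs to the block {s3,s10}, which has 2 states.

2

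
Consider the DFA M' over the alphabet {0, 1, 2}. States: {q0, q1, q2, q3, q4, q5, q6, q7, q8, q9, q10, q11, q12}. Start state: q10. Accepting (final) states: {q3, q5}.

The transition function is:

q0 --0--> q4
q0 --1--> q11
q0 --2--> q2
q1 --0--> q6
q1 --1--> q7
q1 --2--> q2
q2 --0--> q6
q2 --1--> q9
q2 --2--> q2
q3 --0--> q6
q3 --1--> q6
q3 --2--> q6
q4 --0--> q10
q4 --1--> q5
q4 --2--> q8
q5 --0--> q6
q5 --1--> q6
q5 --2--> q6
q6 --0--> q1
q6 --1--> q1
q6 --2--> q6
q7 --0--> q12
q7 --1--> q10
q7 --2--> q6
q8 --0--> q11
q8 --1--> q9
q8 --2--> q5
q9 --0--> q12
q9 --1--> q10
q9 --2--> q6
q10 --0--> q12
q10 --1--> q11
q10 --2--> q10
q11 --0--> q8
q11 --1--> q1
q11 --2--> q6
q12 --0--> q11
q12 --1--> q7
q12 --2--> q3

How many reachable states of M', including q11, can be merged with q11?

1

Reachable states from the start: {q1,q2,q3,q5,q6,q7,q8,q9,q10,q11,q12}. Unreachable: {q0,q4} — drop them.
Initial partition by acceptance: {q3,q5} | {q1,q2,q6,q7,q8,q9,q10,q11,q12}.
Split {q1,q2,q6,q7,q8,q9,q10,q11,q12} by δ(·,2) → {q1,q2,q6,q7,q9,q10,q11} and {q8,q12}.
Split {q1,q2,q6,q7,q9,q10,q11} by δ(·,0) → {q7,q9,q10,q11} and {q1,q2,q6}.
Split {q7,q9,q10,q11} by δ(·,1) → {q7,q9,q10} and {q11}.
On input 1, block {q7,q9,q10} splits into {q7,q9} and {q10}.
On input 1, block {q1,q2,q6} splits into {q1,q2} and {q6}.
Stable partition: {q3,q5} | {q7,q9} | {q8,q12} | {q1,q2} | {q11} | {q10} | {q6} — 7 equivalence classes.
The equivalence class containing q11 is {q11}, of size 1.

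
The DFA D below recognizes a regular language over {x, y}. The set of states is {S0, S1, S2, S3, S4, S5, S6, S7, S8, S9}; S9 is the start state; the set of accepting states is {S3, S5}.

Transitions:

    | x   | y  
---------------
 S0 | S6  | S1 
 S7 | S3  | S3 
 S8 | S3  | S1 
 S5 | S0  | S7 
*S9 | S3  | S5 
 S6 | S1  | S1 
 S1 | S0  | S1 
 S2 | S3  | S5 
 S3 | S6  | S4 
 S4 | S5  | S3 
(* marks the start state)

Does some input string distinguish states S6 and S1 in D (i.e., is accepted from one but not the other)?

No

Reachable states from the start: {S0,S1,S3,S4,S5,S6,S7,S9}. Unreachable: {S2,S8} — drop them.
P0 = {S3,S5} | {S0,S1,S4,S6,S7,S9}.
On input x, block {S0,S1,S4,S6,S7,S9} splits into {S0,S1,S6} and {S4,S7,S9}.
Stable partition: {S3,S5} | {S0,S1,S6} | {S4,S7,S9} — 3 equivalence classes.
S6 and S1 lie in the same block of the stable partition, so they are equivalent — no string distinguishes them.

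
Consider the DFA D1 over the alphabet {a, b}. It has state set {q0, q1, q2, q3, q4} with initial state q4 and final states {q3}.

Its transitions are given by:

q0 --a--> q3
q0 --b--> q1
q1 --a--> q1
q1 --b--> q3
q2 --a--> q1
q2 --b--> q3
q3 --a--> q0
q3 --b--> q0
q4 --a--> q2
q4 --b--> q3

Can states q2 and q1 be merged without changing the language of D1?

Yes

Every state is reachable, so we keep all 5.
Initial partition by acceptance: {q3} | {q0,q1,q2,q4}.
Refine {q0,q1,q2,q4} on symbol a: members go to different blocks, giving {q1,q2,q4} and {q0}.
Stable partition: {q3} | {q1,q2,q4} | {q0} — 3 equivalence classes.
q2 and q1 lie in the same block of the stable partition, so they are equivalent — no string distinguishes them.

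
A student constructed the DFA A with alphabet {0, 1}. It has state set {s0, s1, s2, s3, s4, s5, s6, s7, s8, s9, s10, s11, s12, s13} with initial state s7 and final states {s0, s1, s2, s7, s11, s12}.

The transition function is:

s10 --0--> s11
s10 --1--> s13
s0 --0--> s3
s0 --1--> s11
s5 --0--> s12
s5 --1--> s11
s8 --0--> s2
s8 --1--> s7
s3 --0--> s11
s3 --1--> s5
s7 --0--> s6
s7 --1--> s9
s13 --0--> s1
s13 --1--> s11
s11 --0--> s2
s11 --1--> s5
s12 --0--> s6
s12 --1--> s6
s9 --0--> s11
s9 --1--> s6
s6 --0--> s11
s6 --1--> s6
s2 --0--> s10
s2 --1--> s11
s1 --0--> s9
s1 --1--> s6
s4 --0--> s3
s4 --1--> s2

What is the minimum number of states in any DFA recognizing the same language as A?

6

First remove the unreachable states {s0,s3,s4,s8}; 10 states remain.
Initial partition by acceptance: {s1,s2,s7,s11,s12} | {s5,s6,s9,s10,s13}.
Refine {s1,s2,s7,s11,s12} on symbol 0: members go to different blocks, giving {s1,s2,s7,s12} and {s11}.
Refine {s1,s2,s7,s12} on symbol 1: members go to different blocks, giving {s1,s7,s12} and {s2}.
Split {s5,s6,s9,s10,s13} by δ(·,0) → {s6,s9,s10} and {s5,s13}.
Refine {s6,s9,s10} on symbol 1: members go to different blocks, giving {s6,s9} and {s10}.
No further refinement is possible. Final partition (6 blocks): {s1,s7,s12} | {s6,s9} | {s11} | {s2} | {s5,s13} | {s10}.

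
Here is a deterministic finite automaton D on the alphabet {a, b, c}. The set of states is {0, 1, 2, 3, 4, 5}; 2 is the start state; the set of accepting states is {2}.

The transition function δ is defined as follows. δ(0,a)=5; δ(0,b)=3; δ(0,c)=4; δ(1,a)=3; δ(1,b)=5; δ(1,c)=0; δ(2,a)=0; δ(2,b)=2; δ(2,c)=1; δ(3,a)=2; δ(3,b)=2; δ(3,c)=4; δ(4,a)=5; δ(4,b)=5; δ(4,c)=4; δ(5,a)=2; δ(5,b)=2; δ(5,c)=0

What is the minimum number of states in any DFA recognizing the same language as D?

3

Every state is reachable, so we keep all 6.
Initial partition by acceptance: {2} | {0,1,3,4,5}.
Split {0,1,3,4,5} by δ(·,a) → {0,1,4} and {3,5}.
Stable partition: {2} | {0,1,4} | {3,5} — 3 equivalence classes.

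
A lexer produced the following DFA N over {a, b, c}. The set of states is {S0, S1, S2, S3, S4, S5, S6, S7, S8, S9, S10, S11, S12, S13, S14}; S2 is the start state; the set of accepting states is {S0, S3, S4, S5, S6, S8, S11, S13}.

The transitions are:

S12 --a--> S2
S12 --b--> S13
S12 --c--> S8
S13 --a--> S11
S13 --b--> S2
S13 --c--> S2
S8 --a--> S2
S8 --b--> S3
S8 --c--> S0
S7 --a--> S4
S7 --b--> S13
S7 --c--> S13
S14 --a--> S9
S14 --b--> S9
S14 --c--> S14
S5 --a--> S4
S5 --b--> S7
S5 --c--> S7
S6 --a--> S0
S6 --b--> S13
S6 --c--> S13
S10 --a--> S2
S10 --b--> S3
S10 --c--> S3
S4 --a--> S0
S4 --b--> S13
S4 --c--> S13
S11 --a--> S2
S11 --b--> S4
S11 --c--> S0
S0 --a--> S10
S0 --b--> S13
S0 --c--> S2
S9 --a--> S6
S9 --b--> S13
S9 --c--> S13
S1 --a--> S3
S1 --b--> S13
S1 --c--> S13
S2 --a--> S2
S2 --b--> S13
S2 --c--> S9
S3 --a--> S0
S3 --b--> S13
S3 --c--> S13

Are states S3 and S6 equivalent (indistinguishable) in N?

States {S1,S5,S7,S8,S12,S14} cannot be reached from the start state, so discard them.
P0 = {S0,S3,S4,S6,S11,S13} | {S2,S9,S10}.
Refine {S0,S3,S4,S6,S11,S13} on symbol a: members go to different blocks, giving {S3,S4,S6,S13} and {S0,S11}.
Refine {S3,S4,S6,S13} on symbol b: members go to different blocks, giving {S3,S4,S6} and {S13}.
Split {S2,S9,S10} by δ(·,a) → {S2,S10} and {S9}.
Split {S2,S10} by δ(·,b) → {S2} and {S10}.
Refine {S0,S11} on symbol a: members go to different blocks, giving {S0} and {S11}.
Stable partition: {S3,S4,S6} | {S2} | {S0} | {S13} | {S9} | {S10} | {S11} — 7 equivalence classes.
S3 and S6 lie in the same block of the stable partition, so they are equivalent — no string distinguishes them.

Yes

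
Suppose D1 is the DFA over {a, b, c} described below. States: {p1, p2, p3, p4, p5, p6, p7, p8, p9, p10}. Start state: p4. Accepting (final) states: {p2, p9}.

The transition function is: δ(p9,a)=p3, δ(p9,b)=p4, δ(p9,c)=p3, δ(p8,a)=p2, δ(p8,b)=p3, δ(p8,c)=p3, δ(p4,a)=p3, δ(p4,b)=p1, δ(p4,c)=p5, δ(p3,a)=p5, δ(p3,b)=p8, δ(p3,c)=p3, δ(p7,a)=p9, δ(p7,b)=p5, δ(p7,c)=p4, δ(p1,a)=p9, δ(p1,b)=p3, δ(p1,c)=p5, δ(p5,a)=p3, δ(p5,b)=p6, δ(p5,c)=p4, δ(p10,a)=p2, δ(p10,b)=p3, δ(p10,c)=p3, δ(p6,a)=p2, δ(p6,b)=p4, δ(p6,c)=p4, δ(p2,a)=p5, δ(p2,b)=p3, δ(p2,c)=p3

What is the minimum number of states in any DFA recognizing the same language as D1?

Reachable states from the start: {p1,p2,p3,p4,p5,p6,p8,p9}. Unreachable: {p7,p10} — drop them.
Initial partition by acceptance: {p2,p9} | {p1,p3,p4,p5,p6,p8}.
Refine {p1,p3,p4,p5,p6,p8} on symbol a: members go to different blocks, giving {p1,p6,p8} and {p3,p4,p5}.
Stable partition: {p2,p9} | {p1,p6,p8} | {p3,p4,p5} — 3 equivalence classes.

3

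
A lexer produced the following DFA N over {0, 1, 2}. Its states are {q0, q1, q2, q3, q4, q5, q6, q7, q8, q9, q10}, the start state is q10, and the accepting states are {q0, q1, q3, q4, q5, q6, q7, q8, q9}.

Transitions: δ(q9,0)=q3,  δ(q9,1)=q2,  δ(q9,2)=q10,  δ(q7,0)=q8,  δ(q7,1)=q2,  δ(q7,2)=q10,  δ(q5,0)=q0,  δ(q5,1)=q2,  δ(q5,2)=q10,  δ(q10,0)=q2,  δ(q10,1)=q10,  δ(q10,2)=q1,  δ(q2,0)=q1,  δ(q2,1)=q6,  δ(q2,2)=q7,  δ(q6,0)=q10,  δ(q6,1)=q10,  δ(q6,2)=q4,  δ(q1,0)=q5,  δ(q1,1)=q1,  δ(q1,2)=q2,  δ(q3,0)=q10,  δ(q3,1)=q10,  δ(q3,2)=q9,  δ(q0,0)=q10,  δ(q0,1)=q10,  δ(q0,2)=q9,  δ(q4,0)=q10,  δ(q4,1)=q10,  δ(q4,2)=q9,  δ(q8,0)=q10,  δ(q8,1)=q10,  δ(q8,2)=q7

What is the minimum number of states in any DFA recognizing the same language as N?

6

All states are reachable from the start state.
Start with accepting vs non-accepting: {q0,q1,q3,q4,q5,q6,q7,q8,q9} | {q2,q10}.
On input 0, block {q0,q1,q3,q4,q5,q6,q7,q8,q9} splits into {q0,q3,q4,q6,q8} and {q1,q5,q7,q9}.
Split {q0,q3,q4,q6,q8} by δ(·,2) → {q0,q3,q4,q8} and {q6}.
On input 0, block {q2,q10} splits into {q2} and {q10}.
Refine {q1,q5,q7,q9} on symbol 0: members go to different blocks, giving {q5,q7,q9} and {q1}.
No further refinement is possible. Final partition (6 blocks): {q0,q3,q4,q8} | {q2} | {q5,q7,q9} | {q6} | {q10} | {q1}.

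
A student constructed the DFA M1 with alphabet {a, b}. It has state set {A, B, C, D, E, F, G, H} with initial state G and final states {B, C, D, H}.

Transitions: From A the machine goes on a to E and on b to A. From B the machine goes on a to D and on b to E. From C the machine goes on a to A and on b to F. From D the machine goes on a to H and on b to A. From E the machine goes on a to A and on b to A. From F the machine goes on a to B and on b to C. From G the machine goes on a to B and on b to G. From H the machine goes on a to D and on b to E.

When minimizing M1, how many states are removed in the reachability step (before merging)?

No path from G leads to C, F; the other 6 states are all reachable.

2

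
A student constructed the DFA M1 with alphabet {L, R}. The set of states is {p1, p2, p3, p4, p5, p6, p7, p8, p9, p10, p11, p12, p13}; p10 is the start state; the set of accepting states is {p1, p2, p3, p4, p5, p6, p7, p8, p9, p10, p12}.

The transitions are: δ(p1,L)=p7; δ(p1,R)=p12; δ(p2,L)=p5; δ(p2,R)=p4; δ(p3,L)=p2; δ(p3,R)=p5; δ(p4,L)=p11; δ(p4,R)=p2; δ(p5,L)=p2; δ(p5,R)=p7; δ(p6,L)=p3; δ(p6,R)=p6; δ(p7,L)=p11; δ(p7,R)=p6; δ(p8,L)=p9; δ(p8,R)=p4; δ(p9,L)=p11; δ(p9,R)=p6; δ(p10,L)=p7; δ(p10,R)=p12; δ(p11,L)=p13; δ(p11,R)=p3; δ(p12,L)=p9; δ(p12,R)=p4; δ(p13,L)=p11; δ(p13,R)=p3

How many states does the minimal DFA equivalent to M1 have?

States {p1,p8} cannot be reached from the start state, so discard them.
P0 = {p2,p3,p4,p5,p6,p7,p9,p10,p12} | {p11,p13}.
Refine {p2,p3,p4,p5,p6,p7,p9,p10,p12} on symbol L: members go to different blocks, giving {p2,p3,p5,p6,p10,p12} and {p4,p7,p9}.
On input L, block {p2,p3,p5,p6,p10,p12} splits into {p2,p3,p5,p6} and {p10,p12}.
Split {p2,p3,p5,p6} by δ(·,R) → {p2,p5} and {p3,p6}.
On input R, block {p4,p7,p9} splits into {p7,p9} and {p4}.
Split {p2,p5} by δ(·,R) → {p2} and {p5}.
Refine {p10,p12} on symbol R: members go to different blocks, giving {p10} and {p12}.
Split {p3,p6} by δ(·,L) → {p3} and {p6}.
The partition is now stable with 9 blocks: {p2} | {p11,p13} | {p7,p9} | {p10} | {p3} | {p4} | {p5} | {p12} | {p6}.

9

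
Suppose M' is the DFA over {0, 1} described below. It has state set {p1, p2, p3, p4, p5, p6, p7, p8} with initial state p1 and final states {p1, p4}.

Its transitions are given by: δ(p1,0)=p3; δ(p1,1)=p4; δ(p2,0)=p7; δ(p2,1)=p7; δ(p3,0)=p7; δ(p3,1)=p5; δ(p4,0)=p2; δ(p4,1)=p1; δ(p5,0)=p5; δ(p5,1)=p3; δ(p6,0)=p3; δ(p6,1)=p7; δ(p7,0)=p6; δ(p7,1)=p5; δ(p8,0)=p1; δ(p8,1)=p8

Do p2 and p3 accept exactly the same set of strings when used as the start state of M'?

Yes

Reachable states from the start: {p1,p2,p3,p4,p5,p6,p7}. Unreachable: {p8} — drop them.
P0 = {p1,p4} | {p2,p3,p5,p6,p7}.
The partition is now stable with 2 blocks: {p1,p4} | {p2,p3,p5,p6,p7}.
p2 and p3 lie in the same block of the stable partition, so they are equivalent — no string distinguishes them.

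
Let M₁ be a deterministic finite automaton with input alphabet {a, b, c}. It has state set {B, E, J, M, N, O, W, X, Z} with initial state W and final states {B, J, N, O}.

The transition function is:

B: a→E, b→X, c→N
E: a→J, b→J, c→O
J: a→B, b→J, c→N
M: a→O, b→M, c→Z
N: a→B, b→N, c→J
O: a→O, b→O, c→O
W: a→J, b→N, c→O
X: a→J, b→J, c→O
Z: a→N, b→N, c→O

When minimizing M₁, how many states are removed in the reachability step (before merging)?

Starting at W and following transitions, the reachable set is {B, E, J, N, O, W, X}. That leaves M, Z unreachable — 2 in total.

2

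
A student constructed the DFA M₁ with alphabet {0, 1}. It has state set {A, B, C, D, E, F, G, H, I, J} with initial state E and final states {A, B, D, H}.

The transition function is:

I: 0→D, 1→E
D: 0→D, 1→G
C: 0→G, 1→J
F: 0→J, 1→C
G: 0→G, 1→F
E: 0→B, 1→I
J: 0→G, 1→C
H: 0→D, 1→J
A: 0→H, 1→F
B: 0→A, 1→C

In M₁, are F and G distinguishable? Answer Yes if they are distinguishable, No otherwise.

No

All states are reachable from the start state.
Initial partition by acceptance: {A,B,D,H} | {C,E,F,G,I,J}.
Split {C,E,F,G,I,J} by δ(·,0) → {C,F,G,J} and {E,I}.
No further refinement is possible. Final partition (3 blocks): {A,B,D,H} | {C,F,G,J} | {E,I}.
F and G lie in the same block of the stable partition, so they are equivalent — no string distinguishes them.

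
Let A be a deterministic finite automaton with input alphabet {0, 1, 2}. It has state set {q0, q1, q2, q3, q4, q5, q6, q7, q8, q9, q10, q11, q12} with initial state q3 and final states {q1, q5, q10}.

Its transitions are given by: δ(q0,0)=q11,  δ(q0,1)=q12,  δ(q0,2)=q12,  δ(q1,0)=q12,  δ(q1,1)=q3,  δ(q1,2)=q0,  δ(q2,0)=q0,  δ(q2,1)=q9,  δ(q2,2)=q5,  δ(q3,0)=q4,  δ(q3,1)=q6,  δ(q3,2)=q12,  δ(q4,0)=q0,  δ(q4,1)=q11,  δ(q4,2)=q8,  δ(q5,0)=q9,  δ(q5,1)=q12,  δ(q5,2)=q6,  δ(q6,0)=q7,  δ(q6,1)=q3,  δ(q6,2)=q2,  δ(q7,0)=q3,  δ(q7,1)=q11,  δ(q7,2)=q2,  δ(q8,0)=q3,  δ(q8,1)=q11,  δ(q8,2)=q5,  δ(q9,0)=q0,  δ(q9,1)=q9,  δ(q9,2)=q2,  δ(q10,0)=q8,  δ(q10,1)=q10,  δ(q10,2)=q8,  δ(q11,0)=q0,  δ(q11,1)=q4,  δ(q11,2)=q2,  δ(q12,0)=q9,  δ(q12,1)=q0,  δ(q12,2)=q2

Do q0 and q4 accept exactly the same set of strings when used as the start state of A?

First remove the unreachable states {q1,q10}; 11 states remain.
P0 = {q5} | {q0,q2,q3,q4,q6,q7,q8,q9,q11,q12}.
Refine {q0,q2,q3,q4,q6,q7,q8,q9,q11,q12} on symbol 2: members go to different blocks, giving {q0,q3,q4,q6,q7,q9,q11,q12} and {q2,q8}.
Split {q0,q3,q4,q6,q7,q9,q11,q12} by δ(·,2) → {q4,q6,q7,q9,q11,q12} and {q0,q3}.
On input 0, block {q4,q6,q7,q9,q11,q12} splits into {q4,q7,q9,q11} and {q6,q12}.
Stable partition: {q5} | {q4,q7,q9,q11} | {q2,q8} | {q0,q3} | {q6,q12} — 5 equivalence classes.
q0 and q4 end up in different blocks, so they are distinguishable. For instance, the string '22' is accepted from only q4.

No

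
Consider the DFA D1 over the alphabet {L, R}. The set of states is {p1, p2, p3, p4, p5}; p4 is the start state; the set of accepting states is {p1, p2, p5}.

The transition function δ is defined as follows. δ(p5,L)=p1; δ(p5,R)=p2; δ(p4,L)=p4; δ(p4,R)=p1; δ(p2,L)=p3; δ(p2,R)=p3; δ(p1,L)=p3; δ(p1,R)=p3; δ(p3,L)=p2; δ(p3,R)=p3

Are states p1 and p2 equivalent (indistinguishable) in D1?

Reachable states from the start: {p1,p2,p3,p4}. Unreachable: {p5} — drop them.
P0 = {p1,p2} | {p3,p4}.
On input L, block {p3,p4} splits into {p3} and {p4}.
The partition is now stable with 3 blocks: {p1,p2} | {p3} | {p4}.
p1 and p2 lie in the same block of the stable partition, so they are equivalent — no string distinguishes them.

Yes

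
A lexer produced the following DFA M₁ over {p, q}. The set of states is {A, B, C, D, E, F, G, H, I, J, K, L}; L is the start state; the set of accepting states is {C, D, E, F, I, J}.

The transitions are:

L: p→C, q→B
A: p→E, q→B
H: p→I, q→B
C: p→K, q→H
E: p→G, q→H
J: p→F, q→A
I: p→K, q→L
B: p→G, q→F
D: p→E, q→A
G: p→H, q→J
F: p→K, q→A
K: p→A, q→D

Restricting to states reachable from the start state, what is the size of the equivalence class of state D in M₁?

Start with accepting vs non-accepting: {C,D,E,F,I,J} | {A,B,G,H,K,L}.
Split {C,D,E,F,I,J} by δ(·,p) → {C,E,F,I} and {D,J}.
Split {A,B,G,H,K,L} by δ(·,p) → {A,H,L} and {B,G,K}.
Split {B,G,K} by δ(·,p) → {G,K} and {B}.
Stable partition: {C,E,F,I} | {A,H,L} | {D,J} | {G,K} | {B} — 5 equivalence classes.
The equivalence class containing D is {D,J}, of size 2.

2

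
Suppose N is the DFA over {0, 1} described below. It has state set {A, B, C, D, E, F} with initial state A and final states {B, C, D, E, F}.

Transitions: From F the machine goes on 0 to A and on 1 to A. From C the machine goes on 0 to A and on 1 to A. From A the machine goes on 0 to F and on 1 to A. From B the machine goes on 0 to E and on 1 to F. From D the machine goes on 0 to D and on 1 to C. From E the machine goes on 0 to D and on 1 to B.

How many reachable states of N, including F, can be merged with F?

States {B,C,D,E} cannot be reached from the start state, so discard them.
Start with accepting vs non-accepting: {F} | {A}.
Stable partition: {F} | {A} — 2 equivalence classes.
The equivalence class containing F is {F}, of size 1.

1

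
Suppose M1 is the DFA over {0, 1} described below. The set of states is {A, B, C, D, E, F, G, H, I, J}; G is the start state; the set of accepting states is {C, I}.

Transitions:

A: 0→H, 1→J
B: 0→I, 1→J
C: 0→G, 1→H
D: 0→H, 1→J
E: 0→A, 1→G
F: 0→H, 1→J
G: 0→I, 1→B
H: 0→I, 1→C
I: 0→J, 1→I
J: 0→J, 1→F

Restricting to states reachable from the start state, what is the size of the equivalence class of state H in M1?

1

First remove the unreachable states {A,D,E}; 7 states remain.
P0 = {C,I} | {B,F,G,H,J}.
Split {C,I} by δ(·,1) → {C} and {I}.
Refine {B,F,G,H,J} on symbol 0: members go to different blocks, giving {B,G,H} and {F,J}.
On input 1, block {B,G,H} splits into {B} and {G} and {H}.
On input 0, block {F,J} splits into {F} and {J}.
Stable partition: {C} | {B} | {I} | {F} | {G} | {H} | {J} — 7 equivalence classes.
State H belongs to the block {H}, which has 1 states.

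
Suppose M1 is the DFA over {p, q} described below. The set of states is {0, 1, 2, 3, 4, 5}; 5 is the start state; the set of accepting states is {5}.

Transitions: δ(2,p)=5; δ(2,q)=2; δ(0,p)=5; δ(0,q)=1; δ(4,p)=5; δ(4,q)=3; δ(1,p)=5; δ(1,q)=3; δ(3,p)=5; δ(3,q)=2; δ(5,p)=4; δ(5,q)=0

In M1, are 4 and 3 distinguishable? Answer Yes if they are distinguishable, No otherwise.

Start with accepting vs non-accepting: {5} | {0,1,2,3,4}.
Stable partition: {5} | {0,1,2,3,4} — 2 equivalence classes.
4 and 3 lie in the same block of the stable partition, so they are equivalent — no string distinguishes them.

No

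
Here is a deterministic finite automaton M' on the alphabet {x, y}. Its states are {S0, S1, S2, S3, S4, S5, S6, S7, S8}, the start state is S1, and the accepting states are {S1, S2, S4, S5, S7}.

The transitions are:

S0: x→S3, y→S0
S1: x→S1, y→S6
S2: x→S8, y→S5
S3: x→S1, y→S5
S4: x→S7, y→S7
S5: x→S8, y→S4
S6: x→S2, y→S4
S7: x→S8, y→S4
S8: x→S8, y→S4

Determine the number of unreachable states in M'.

No path from S1 leads to S0, S3; the other 7 states are all reachable.

2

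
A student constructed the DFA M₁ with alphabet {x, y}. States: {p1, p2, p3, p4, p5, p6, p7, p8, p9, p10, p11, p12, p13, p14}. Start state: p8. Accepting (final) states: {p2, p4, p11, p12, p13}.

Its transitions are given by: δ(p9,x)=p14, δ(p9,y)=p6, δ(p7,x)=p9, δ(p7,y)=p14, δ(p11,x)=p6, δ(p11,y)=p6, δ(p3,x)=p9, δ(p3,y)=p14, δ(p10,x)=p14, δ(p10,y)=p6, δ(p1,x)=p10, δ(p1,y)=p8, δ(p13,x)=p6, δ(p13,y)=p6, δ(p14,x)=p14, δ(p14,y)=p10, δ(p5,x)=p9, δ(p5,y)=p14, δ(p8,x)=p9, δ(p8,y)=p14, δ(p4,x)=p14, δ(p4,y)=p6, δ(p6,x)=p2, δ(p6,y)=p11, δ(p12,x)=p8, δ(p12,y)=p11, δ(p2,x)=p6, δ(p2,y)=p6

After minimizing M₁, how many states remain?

Reachable states from the start: {p2,p6,p8,p9,p10,p11,p14}. Unreachable: {p1,p3,p4,p5,p7,p12,p13} — drop them.
P0 = {p2,p11} | {p6,p8,p9,p10,p14}.
Split {p6,p8,p9,p10,p14} by δ(·,x) → {p8,p9,p10,p14} and {p6}.
On input y, block {p8,p9,p10,p14} splits into {p8,p14} and {p9,p10}.
On input x, block {p8,p14} splits into {p8} and {p14}.
No further refinement is possible. Final partition (5 blocks): {p2,p11} | {p8} | {p6} | {p9,p10} | {p14}.

5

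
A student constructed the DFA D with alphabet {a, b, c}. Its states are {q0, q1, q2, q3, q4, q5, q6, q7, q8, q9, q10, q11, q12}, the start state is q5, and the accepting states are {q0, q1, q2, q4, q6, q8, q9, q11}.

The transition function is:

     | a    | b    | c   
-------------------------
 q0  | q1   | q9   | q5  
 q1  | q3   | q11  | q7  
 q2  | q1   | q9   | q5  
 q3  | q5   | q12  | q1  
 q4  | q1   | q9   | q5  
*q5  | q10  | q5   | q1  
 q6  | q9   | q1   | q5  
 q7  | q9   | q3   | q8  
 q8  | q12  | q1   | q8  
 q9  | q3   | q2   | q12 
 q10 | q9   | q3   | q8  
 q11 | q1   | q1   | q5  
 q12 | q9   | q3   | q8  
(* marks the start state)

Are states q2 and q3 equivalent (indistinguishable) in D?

States {q0,q4,q6} cannot be reached from the start state, so discard them.
Initial partition by acceptance: {q1,q2,q8,q9,q11} | {q3,q5,q7,q10,q12}.
On input a, block {q1,q2,q8,q9,q11} splits into {q1,q8,q9} and {q2,q11}.
On input b, block {q1,q8,q9} splits into {q1,q9} and {q8}.
Refine {q3,q5,q7,q10,q12} on symbol a: members go to different blocks, giving {q7,q10,q12} and {q3,q5}.
Refine {q3,q5} on symbol a: members go to different blocks, giving {q3} and {q5}.
Stable partition: {q1,q9} | {q7,q10,q12} | {q2,q11} | {q8} | {q3} | {q5} — 6 equivalence classes.
q2 and q3 end up in different blocks, so they are distinguishable. For instance, the string 'ε' is accepted from only q2.

No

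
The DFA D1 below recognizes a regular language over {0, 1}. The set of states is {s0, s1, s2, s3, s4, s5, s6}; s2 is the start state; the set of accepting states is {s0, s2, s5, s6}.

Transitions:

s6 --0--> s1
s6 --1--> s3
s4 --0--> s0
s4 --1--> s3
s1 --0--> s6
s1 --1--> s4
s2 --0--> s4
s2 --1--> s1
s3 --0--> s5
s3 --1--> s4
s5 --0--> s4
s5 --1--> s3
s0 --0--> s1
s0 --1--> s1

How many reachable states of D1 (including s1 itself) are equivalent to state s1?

All states are reachable from the start state.
P0 = {s0,s2,s5,s6} | {s1,s3,s4}.
The partition is now stable with 2 blocks: {s0,s2,s5,s6} | {s1,s3,s4}.
State s1 belongs to the block {s1,s3,s4}, which has 3 states.

3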